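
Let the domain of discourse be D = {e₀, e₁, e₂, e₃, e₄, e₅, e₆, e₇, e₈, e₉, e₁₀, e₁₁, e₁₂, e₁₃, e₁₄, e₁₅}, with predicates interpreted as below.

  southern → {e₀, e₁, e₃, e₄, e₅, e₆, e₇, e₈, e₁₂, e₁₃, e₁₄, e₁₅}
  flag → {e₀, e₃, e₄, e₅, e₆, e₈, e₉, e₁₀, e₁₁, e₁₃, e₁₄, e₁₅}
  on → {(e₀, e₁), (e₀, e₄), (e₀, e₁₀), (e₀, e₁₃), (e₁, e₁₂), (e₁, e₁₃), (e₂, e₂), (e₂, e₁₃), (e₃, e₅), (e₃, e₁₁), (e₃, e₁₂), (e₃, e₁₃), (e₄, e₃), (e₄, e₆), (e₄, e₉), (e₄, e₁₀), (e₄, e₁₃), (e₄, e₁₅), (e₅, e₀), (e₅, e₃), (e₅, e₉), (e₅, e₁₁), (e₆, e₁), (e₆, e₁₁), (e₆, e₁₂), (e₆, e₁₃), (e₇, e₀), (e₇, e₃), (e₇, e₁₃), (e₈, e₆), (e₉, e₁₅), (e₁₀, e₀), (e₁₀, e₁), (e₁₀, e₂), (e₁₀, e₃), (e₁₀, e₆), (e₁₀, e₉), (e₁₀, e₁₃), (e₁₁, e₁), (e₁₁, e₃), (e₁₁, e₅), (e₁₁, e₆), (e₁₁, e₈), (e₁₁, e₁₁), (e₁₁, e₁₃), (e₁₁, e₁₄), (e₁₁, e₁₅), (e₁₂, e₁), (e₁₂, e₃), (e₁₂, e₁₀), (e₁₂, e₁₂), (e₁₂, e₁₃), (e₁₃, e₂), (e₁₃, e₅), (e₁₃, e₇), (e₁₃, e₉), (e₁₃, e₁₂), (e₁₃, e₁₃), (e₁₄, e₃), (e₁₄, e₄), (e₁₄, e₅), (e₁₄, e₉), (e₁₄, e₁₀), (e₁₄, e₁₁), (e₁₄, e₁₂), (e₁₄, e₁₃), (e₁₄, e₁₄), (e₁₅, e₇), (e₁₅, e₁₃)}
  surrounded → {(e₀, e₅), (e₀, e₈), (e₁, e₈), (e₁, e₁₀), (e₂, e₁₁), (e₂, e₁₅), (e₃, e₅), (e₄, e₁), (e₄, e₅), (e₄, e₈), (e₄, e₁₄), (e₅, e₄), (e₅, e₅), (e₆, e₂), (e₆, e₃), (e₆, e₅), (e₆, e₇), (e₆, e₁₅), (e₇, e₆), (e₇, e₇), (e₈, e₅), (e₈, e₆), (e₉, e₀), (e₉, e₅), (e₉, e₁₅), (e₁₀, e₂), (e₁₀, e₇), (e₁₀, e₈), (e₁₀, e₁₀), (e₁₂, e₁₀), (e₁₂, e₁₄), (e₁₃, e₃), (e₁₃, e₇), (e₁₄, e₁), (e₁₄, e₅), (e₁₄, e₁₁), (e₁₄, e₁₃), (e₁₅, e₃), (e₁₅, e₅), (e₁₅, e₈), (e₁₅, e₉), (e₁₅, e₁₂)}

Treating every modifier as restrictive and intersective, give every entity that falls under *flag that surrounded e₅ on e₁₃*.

{e₀, e₃, e₄, e₆, e₁₄, e₁₅}

⟦that surrounded e₅⟧ = {x : ⟨x, e₅⟩ ∈ ⟦surrounded⟧} = {e₀, e₃, e₄, e₅, e₆, e₈, e₉, e₁₄, e₁₅}
⟦on e₁₃⟧ = {x : ⟨x, e₁₃⟩ ∈ ⟦on⟧} = {e₀, e₁, e₂, e₃, e₄, e₆, e₇, e₁₀, e₁₁, e₁₂, e₁₃, e₁₄, e₁₅}
⟦flag⟧ = {e₀, e₃, e₄, e₅, e₆, e₈, e₉, e₁₀, e₁₁, e₁₃, e₁₄, e₁₅}
… ∩ ⟦that surrounded e₅⟧ = {e₀, e₃, e₄, e₅, e₆, e₈, e₉, e₁₀, e₁₁, e₁₃, e₁₄, e₁₅} ∩ {e₀, e₃, e₄, e₅, e₆, e₈, e₉, e₁₄, e₁₅} = {e₀, e₃, e₄, e₅, e₆, e₈, e₉, e₁₄, e₁₅}
… ∩ ⟦on e₁₃⟧ = {e₀, e₃, e₄, e₅, e₆, e₈, e₉, e₁₄, e₁₅} ∩ {e₀, e₁, e₂, e₃, e₄, e₆, e₇, e₁₀, e₁₁, e₁₂, e₁₃, e₁₄, e₁₅} = {e₀, e₃, e₄, e₆, e₁₄, e₁₅}
So ⟦flag that surrounded e₅ on e₁₃⟧ = {e₀, e₃, e₄, e₆, e₁₄, e₁₅}.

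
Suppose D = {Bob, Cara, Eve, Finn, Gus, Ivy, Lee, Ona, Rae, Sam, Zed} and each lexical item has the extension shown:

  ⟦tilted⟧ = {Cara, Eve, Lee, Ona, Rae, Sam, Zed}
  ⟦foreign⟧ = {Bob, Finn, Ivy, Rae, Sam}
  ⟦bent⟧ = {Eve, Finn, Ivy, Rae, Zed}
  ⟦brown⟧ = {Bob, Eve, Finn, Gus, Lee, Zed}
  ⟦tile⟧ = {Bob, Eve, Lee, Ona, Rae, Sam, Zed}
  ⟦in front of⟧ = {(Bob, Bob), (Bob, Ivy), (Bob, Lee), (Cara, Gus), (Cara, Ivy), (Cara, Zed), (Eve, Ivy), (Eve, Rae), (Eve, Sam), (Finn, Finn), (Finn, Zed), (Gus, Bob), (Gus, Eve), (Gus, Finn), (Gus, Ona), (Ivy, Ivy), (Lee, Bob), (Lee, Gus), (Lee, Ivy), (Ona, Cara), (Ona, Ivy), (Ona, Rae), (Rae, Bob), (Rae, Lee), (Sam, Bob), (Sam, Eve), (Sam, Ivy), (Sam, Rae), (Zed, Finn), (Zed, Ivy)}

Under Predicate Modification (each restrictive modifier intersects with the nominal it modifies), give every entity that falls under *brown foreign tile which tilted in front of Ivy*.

{}

⟦which tilted⟧ = ⟦tilted⟧ = {Cara, Eve, Lee, Ona, Rae, Sam, Zed}
⟦in front of Ivy⟧ = {x : ⟨x, Ivy⟩ ∈ ⟦in front of⟧} = {Bob, Cara, Eve, Ivy, Lee, Ona, Sam, Zed}
⟦tile⟧ = {Bob, Eve, Lee, Ona, Rae, Sam, Zed}
… ∩ ⟦which tilted⟧ = {Bob, Eve, Lee, Ona, Rae, Sam, Zed} ∩ {Cara, Eve, Lee, Ona, Rae, Sam, Zed} = {Eve, Lee, Ona, Rae, Sam, Zed}
… ∩ ⟦in front of Ivy⟧ = {Eve, Lee, Ona, Rae, Sam, Zed} ∩ {Bob, Cara, Eve, Ivy, Lee, Ona, Sam, Zed} = {Eve, Lee, Ona, Sam, Zed}
… ∩ ⟦brown⟧ = {Eve, Lee, Ona, Sam, Zed} ∩ {Bob, Eve, Finn, Gus, Lee, Zed} = {Eve, Lee, Zed}
… ∩ ⟦foreign⟧ = {Eve, Lee, Zed} ∩ {Bob, Finn, Ivy, Rae, Sam} = ∅
So ⟦brown foreign tile which tilted in front of Ivy⟧ = {}.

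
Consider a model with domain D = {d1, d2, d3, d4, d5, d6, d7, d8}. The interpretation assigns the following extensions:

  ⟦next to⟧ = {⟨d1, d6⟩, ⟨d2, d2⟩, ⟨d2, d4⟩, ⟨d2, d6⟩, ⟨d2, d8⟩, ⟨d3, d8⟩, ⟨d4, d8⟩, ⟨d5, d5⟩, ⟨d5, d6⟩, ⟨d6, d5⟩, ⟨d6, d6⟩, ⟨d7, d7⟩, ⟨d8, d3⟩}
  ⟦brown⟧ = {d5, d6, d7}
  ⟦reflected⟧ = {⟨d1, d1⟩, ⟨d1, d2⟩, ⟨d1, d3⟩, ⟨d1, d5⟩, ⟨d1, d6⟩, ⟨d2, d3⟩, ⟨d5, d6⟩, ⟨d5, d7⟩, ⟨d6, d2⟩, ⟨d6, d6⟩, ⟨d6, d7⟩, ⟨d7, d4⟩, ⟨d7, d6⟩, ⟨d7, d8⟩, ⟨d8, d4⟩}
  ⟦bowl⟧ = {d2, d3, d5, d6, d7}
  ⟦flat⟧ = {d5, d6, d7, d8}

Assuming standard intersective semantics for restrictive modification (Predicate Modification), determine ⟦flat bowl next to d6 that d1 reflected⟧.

{d5, d6}

⟦next to d6⟧ = {x : ⟨x, d6⟩ ∈ ⟦next to⟧} = {d1, d2, d5, d6}
⟦that d1 reflected⟧ = {x : ⟨d1, x⟩ ∈ ⟦reflected⟧} = {d1, d2, d3, d5, d6}
⟦bowl⟧ = {d2, d3, d5, d6, d7}
… ∩ ⟦next to d6⟧ = {d2, d3, d5, d6, d7} ∩ {d1, d2, d5, d6} = {d2, d5, d6}
… ∩ ⟦that d1 reflected⟧ = {d2, d5, d6} ∩ {d1, d2, d3, d5, d6} = {d2, d5, d6}
… ∩ ⟦flat⟧ = {d2, d5, d6} ∩ {d5, d6, d7, d8} = {d5, d6}
So ⟦flat bowl next to d6 that d1 reflected⟧ = {d5, d6}.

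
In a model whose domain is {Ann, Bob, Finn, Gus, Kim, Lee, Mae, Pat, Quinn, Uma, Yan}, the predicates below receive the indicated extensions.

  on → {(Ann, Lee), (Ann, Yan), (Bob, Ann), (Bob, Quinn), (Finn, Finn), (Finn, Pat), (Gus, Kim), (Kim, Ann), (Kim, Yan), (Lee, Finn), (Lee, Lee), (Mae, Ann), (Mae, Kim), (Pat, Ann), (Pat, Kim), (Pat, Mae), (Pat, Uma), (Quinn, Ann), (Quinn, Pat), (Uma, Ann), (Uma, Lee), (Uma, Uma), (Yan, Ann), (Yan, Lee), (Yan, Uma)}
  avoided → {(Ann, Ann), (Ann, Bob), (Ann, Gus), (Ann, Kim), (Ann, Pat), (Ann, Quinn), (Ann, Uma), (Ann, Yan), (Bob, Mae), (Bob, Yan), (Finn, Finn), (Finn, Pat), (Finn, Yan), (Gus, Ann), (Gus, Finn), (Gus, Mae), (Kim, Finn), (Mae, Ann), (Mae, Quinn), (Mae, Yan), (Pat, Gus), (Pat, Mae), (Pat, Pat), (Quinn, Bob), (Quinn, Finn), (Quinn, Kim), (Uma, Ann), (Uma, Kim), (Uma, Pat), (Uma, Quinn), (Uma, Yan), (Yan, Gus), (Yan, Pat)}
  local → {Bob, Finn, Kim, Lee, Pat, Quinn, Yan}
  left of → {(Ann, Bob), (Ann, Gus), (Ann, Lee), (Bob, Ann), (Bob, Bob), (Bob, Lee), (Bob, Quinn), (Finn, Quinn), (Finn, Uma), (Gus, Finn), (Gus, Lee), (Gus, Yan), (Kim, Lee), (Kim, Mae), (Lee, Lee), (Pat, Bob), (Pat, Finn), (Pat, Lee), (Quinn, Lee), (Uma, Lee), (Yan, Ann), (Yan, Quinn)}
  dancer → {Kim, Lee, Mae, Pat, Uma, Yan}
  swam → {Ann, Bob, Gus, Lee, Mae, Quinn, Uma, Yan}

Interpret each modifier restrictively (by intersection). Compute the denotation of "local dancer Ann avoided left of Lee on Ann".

⟦Ann avoided⟧ = {x : ⟨Ann, x⟩ ∈ ⟦avoided⟧} = {Ann, Bob, Gus, Kim, Pat, Quinn, Uma, Yan}
⟦left of Lee⟧ = {x : ⟨x, Lee⟩ ∈ ⟦left of⟧} = {Ann, Bob, Gus, Kim, Lee, Pat, Quinn, Uma}
⟦on Ann⟧ = {x : ⟨x, Ann⟩ ∈ ⟦on⟧} = {Bob, Kim, Mae, Pat, Quinn, Uma, Yan}
⟦dancer⟧ = {Kim, Lee, Mae, Pat, Uma, Yan}
… ∩ ⟦Ann avoided⟧ = {Kim, Lee, Mae, Pat, Uma, Yan} ∩ {Ann, Bob, Gus, Kim, Pat, Quinn, Uma, Yan} = {Kim, Pat, Uma, Yan}
… ∩ ⟦left of Lee⟧ = {Kim, Pat, Uma, Yan} ∩ {Ann, Bob, Gus, Kim, Lee, Pat, Quinn, Uma} = {Kim, Pat, Uma}
… ∩ ⟦on Ann⟧ = {Kim, Pat, Uma} ∩ {Bob, Kim, Mae, Pat, Quinn, Uma, Yan} = {Kim, Pat, Uma}
… ∩ ⟦local⟧ = {Kim, Pat, Uma} ∩ {Bob, Finn, Kim, Lee, Pat, Quinn, Yan} = {Kim, Pat}
So ⟦local dancer Ann avoided left of Lee on Ann⟧ = {Kim, Pat}.

{Kim, Pat}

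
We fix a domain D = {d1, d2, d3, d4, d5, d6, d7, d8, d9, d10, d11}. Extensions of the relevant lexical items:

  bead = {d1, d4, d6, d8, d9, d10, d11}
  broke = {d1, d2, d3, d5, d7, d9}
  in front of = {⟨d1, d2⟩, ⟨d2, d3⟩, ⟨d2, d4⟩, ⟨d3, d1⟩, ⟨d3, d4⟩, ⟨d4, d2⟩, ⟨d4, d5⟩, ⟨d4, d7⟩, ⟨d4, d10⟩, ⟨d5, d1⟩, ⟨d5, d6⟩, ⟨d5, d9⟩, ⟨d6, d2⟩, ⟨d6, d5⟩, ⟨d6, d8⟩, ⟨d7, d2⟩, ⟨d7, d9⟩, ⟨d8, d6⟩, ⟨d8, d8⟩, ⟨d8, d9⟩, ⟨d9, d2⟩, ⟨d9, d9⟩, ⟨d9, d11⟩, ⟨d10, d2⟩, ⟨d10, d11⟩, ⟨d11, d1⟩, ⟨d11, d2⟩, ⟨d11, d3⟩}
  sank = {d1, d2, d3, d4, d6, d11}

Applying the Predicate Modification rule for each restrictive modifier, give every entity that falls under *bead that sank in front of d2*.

{d1, d4, d6, d11}

⟦that sank⟧ = ⟦sank⟧ = {d1, d2, d3, d4, d6, d11}
⟦in front of d2⟧ = {x : ⟨x, d2⟩ ∈ ⟦in front of⟧} = {d1, d4, d6, d7, d9, d10, d11}
⟦bead⟧ = {d1, d4, d6, d8, d9, d10, d11}
… ∩ ⟦that sank⟧ = {d1, d4, d6, d8, d9, d10, d11} ∩ {d1, d2, d3, d4, d6, d11} = {d1, d4, d6, d11}
… ∩ ⟦in front of d2⟧ = {d1, d4, d6, d11} ∩ {d1, d4, d6, d7, d9, d10, d11} = {d1, d4, d6, d11}
So ⟦bead that sank in front of d2⟧ = {d1, d4, d6, d11}.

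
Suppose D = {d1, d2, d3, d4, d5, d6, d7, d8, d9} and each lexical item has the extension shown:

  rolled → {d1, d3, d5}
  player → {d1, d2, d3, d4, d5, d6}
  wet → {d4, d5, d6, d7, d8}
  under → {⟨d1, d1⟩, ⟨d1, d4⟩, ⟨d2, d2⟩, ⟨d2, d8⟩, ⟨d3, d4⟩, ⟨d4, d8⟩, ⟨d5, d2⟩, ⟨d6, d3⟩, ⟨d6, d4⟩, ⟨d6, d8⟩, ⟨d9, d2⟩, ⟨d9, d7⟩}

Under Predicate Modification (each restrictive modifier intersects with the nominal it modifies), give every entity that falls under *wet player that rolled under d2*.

{d5}

⟦that rolled⟧ = ⟦rolled⟧ = {d1, d3, d5}
⟦under d2⟧ = {x : ⟨x, d2⟩ ∈ ⟦under⟧} = {d2, d5, d9}
⟦player⟧ = {d1, d2, d3, d4, d5, d6}
… ∩ ⟦that rolled⟧ = {d1, d2, d3, d4, d5, d6} ∩ {d1, d3, d5} = {d1, d3, d5}
… ∩ ⟦under d2⟧ = {d1, d3, d5} ∩ {d2, d5, d9} = {d5}
… ∩ ⟦wet⟧ = {d5} ∩ {d4, d5, d6, d7, d8} = {d5}
So ⟦wet player that rolled under d2⟧ = {d5}.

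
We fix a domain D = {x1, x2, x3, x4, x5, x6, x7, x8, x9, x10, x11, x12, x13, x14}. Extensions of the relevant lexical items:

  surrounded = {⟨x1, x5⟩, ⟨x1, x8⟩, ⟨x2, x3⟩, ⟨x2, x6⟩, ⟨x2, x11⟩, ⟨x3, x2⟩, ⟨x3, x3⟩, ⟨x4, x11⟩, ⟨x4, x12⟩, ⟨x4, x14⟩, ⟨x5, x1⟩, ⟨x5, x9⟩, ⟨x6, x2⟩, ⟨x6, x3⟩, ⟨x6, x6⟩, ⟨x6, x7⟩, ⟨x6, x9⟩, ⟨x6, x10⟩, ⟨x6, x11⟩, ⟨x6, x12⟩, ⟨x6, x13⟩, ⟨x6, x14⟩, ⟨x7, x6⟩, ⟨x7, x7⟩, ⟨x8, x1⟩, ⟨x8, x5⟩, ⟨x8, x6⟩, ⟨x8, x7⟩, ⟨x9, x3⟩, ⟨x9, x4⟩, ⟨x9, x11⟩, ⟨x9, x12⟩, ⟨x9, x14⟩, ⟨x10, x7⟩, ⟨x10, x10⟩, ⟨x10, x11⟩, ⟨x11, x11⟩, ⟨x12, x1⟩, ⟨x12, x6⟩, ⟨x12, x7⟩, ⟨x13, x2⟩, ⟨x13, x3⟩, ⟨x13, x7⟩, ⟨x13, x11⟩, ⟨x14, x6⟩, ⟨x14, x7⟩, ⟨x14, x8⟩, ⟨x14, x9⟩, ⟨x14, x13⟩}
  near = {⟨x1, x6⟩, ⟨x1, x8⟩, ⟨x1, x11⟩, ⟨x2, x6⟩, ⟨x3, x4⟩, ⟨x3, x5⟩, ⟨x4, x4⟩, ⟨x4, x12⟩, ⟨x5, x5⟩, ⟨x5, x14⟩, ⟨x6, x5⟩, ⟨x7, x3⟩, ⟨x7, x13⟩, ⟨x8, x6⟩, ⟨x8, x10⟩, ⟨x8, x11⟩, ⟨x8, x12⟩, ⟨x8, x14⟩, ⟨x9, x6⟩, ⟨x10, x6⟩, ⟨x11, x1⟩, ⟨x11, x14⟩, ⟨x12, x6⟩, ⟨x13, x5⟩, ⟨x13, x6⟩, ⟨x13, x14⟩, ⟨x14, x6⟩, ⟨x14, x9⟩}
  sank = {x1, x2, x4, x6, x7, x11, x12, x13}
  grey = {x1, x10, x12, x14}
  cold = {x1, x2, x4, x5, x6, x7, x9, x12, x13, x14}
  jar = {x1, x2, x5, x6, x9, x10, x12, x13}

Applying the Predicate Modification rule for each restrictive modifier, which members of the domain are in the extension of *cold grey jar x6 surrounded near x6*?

{x12}

⟦x6 surrounded⟧ = {x : ⟨x6, x⟩ ∈ ⟦surrounded⟧} = {x2, x3, x6, x7, x9, x10, x11, x12, x13, x14}
⟦near x6⟧ = {x : ⟨x, x6⟩ ∈ ⟦near⟧} = {x1, x2, x8, x9, x10, x12, x13, x14}
⟦jar⟧ = {x1, x2, x5, x6, x9, x10, x12, x13}
… ∩ ⟦x6 surrounded⟧ = {x1, x2, x5, x6, x9, x10, x12, x13} ∩ {x2, x3, x6, x7, x9, x10, x11, x12, x13, x14} = {x2, x6, x9, x10, x12, x13}
… ∩ ⟦near x6⟧ = {x2, x6, x9, x10, x12, x13} ∩ {x1, x2, x8, x9, x10, x12, x13, x14} = {x2, x9, x10, x12, x13}
… ∩ ⟦cold⟧ = {x2, x9, x10, x12, x13} ∩ {x1, x2, x4, x5, x6, x7, x9, x12, x13, x14} = {x2, x9, x12, x13}
… ∩ ⟦grey⟧ = {x2, x9, x12, x13} ∩ {x1, x10, x12, x14} = {x12}
So ⟦cold grey jar x6 surrounded near x6⟧ = {x12}.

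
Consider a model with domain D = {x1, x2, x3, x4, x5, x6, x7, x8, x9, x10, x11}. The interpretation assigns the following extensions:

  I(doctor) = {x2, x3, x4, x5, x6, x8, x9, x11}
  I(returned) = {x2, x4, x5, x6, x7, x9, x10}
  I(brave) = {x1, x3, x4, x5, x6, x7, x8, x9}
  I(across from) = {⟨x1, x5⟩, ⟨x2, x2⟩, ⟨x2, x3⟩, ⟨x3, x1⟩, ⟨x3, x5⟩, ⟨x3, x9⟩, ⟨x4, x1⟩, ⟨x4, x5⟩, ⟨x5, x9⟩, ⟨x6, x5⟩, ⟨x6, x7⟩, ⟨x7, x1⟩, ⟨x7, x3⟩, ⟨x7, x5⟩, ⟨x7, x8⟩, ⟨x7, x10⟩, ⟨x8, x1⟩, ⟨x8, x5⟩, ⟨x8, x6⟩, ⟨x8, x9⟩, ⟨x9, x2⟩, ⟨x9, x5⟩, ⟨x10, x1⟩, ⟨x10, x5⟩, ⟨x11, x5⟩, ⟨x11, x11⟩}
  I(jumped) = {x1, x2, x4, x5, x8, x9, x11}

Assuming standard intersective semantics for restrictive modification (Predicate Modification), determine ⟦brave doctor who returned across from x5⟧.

{x4, x6, x9}

⟦who returned⟧ = ⟦returned⟧ = {x2, x4, x5, x6, x7, x9, x10}
⟦across from x5⟧ = {x : ⟨x, x5⟩ ∈ ⟦across from⟧} = {x1, x3, x4, x6, x7, x8, x9, x10, x11}
⟦doctor⟧ = {x2, x3, x4, x5, x6, x8, x9, x11}
… ∩ ⟦who returned⟧ = {x2, x3, x4, x5, x6, x8, x9, x11} ∩ {x2, x4, x5, x6, x7, x9, x10} = {x2, x4, x5, x6, x9}
… ∩ ⟦across from x5⟧ = {x2, x4, x5, x6, x9} ∩ {x1, x3, x4, x6, x7, x8, x9, x10, x11} = {x4, x6, x9}
… ∩ ⟦brave⟧ = {x4, x6, x9} ∩ {x1, x3, x4, x5, x6, x7, x8, x9} = {x4, x6, x9}
So ⟦brave doctor who returned across from x5⟧ = {x4, x6, x9}.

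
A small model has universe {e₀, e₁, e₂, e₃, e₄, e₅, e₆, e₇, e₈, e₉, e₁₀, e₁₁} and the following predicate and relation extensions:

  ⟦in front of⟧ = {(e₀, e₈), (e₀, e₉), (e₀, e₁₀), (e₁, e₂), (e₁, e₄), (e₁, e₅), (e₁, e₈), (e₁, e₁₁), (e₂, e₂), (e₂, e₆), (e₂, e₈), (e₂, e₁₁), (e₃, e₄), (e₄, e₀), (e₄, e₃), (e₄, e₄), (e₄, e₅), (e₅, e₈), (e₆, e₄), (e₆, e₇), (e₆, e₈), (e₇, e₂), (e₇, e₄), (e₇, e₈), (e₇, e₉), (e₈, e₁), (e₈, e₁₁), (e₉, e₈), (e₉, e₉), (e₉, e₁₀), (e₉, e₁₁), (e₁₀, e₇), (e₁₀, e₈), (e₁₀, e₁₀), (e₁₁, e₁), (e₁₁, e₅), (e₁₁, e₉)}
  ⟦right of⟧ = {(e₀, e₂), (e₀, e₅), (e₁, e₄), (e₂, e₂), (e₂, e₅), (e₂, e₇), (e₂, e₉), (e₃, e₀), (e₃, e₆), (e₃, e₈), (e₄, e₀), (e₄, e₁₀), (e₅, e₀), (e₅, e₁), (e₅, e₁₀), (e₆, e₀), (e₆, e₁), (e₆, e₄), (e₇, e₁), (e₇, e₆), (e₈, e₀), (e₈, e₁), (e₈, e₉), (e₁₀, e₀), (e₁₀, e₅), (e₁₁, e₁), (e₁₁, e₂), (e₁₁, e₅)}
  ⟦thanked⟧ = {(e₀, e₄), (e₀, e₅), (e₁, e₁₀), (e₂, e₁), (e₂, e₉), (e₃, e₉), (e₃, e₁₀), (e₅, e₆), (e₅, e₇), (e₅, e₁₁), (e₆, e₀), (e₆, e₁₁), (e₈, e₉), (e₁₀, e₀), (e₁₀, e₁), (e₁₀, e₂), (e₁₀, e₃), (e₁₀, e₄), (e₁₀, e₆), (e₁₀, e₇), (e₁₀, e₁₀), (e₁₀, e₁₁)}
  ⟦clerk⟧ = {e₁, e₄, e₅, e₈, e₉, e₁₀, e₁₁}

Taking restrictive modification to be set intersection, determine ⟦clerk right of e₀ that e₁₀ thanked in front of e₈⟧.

⟦right of e₀⟧ = {x : ⟨x, e₀⟩ ∈ ⟦right of⟧} = {e₃, e₄, e₅, e₆, e₈, e₁₀}
⟦that e₁₀ thanked⟧ = {x : ⟨e₁₀, x⟩ ∈ ⟦thanked⟧} = {e₀, e₁, e₂, e₃, e₄, e₆, e₇, e₁₀, e₁₁}
⟦in front of e₈⟧ = {x : ⟨x, e₈⟩ ∈ ⟦in front of⟧} = {e₀, e₁, e₂, e₅, e₆, e₇, e₉, e₁₀}
⟦clerk⟧ = {e₁, e₄, e₅, e₈, e₉, e₁₀, e₁₁}
… ∩ ⟦right of e₀⟧ = {e₁, e₄, e₅, e₈, e₉, e₁₀, e₁₁} ∩ {e₃, e₄, e₅, e₆, e₈, e₁₀} = {e₄, e₅, e₈, e₁₀}
… ∩ ⟦that e₁₀ thanked⟧ = {e₄, e₅, e₈, e₁₀} ∩ {e₀, e₁, e₂, e₃, e₄, e₆, e₇, e₁₀, e₁₁} = {e₄, e₁₀}
… ∩ ⟦in front of e₈⟧ = {e₄, e₁₀} ∩ {e₀, e₁, e₂, e₅, e₆, e₇, e₉, e₁₀} = {e₁₀}
So ⟦clerk right of e₀ that e₁₀ thanked in front of e₈⟧ = {e₁₀}.

{e₁₀}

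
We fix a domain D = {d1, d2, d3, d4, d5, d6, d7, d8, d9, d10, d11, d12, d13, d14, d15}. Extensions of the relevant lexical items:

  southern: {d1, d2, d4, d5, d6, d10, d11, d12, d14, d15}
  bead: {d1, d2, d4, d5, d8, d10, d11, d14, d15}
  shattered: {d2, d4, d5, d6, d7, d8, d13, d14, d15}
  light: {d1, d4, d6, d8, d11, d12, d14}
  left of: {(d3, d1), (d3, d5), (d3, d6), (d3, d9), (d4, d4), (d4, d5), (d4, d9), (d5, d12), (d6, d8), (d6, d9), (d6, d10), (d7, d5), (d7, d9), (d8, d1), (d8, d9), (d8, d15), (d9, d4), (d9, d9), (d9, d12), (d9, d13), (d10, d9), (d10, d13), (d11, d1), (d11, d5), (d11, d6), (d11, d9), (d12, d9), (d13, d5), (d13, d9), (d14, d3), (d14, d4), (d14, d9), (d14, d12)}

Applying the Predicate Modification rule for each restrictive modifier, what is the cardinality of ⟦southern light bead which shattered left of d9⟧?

⟦which shattered⟧ = ⟦shattered⟧ = {d2, d4, d5, d6, d7, d8, d13, d14, d15}
⟦left of d9⟧ = {x : ⟨x, d9⟩ ∈ ⟦left of⟧} = {d3, d4, d6, d7, d8, d9, d10, d11, d12, d13, d14}
⟦bead⟧ = {d1, d2, d4, d5, d8, d10, d11, d14, d15}
… ∩ ⟦which shattered⟧ = {d1, d2, d4, d5, d8, d10, d11, d14, d15} ∩ {d2, d4, d5, d6, d7, d8, d13, d14, d15} = {d2, d4, d5, d8, d14, d15}
… ∩ ⟦left of d9⟧ = {d2, d4, d5, d8, d14, d15} ∩ {d3, d4, d6, d7, d8, d9, d10, d11, d12, d13, d14} = {d4, d8, d14}
… ∩ ⟦southern⟧ = {d4, d8, d14} ∩ {d1, d2, d4, d5, d6, d10, d11, d12, d14, d15} = {d4, d14}
… ∩ ⟦light⟧ = {d4, d14} ∩ {d1, d4, d6, d8, d11, d12, d14} = {d4, d14}
⟦southern light bead which shattered left of d9⟧ = {d4, d14}, so the cardinality is 2.

2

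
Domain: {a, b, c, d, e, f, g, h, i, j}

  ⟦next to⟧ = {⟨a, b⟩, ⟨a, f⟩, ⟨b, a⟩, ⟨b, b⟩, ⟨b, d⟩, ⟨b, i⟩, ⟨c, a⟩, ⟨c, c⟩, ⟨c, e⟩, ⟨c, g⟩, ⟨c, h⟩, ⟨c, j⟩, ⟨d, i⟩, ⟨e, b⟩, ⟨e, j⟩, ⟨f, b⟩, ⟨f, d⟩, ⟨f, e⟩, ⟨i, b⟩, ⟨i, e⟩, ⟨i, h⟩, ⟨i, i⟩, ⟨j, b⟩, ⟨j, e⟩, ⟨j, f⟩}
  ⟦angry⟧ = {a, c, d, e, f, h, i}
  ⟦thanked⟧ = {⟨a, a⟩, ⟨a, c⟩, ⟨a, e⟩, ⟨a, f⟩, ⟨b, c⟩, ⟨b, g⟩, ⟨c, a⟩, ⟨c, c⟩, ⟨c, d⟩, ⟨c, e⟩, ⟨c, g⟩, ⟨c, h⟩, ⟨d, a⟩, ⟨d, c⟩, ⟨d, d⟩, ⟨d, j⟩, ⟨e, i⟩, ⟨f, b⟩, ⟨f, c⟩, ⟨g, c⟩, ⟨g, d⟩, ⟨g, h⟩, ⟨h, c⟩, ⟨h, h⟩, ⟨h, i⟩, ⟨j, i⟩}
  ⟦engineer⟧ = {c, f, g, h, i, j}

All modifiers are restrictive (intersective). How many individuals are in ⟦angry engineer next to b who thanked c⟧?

1

⟦next to b⟧ = {x : ⟨x, b⟩ ∈ ⟦next to⟧} = {a, b, e, f, i, j}
⟦who thanked c⟧ = {x : ⟨x, c⟩ ∈ ⟦thanked⟧} = {a, b, c, d, f, g, h}
⟦engineer⟧ = {c, f, g, h, i, j}
… ∩ ⟦next to b⟧ = {c, f, g, h, i, j} ∩ {a, b, e, f, i, j} = {f, i, j}
… ∩ ⟦who thanked c⟧ = {f, i, j} ∩ {a, b, c, d, f, g, h} = {f}
… ∩ ⟦angry⟧ = {f} ∩ {a, c, d, e, f, h, i} = {f}
⟦angry engineer next to b who thanked c⟧ = {f}, so the cardinality is 1.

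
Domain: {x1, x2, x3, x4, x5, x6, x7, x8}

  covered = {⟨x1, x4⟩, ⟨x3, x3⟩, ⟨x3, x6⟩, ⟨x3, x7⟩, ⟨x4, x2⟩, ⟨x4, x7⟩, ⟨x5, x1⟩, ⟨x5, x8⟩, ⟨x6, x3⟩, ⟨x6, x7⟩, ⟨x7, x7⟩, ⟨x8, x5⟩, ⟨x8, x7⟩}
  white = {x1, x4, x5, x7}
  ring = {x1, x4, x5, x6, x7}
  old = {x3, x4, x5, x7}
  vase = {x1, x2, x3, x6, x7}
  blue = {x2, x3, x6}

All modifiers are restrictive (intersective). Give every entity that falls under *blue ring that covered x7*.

⟦that covered x7⟧ = {x : ⟨x, x7⟩ ∈ ⟦covered⟧} = {x3, x4, x6, x7, x8}
⟦ring⟧ = {x1, x4, x5, x6, x7}
… ∩ ⟦that covered x7⟧ = {x1, x4, x5, x6, x7} ∩ {x3, x4, x6, x7, x8} = {x4, x6, x7}
… ∩ ⟦blue⟧ = {x4, x6, x7} ∩ {x2, x3, x6} = {x6}
So ⟦blue ring that covered x7⟧ = {x6}.

{x6}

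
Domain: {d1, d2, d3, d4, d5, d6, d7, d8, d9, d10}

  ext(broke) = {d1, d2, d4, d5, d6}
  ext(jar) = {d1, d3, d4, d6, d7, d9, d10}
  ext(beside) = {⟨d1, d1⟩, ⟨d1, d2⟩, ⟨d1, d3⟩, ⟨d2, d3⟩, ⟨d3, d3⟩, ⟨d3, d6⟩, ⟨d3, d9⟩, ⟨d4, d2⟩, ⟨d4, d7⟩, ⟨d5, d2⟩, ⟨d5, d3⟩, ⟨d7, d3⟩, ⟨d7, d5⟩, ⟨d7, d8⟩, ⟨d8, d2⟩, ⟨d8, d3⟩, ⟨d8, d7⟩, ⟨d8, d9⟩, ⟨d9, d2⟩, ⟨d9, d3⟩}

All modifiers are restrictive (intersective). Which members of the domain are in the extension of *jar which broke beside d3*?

⟦which broke⟧ = ⟦broke⟧ = {d1, d2, d4, d5, d6}
⟦beside d3⟧ = {x : ⟨x, d3⟩ ∈ ⟦beside⟧} = {d1, d2, d3, d5, d7, d8, d9}
⟦jar⟧ = {d1, d3, d4, d6, d7, d9, d10}
… ∩ ⟦which broke⟧ = {d1, d3, d4, d6, d7, d9, d10} ∩ {d1, d2, d4, d5, d6} = {d1, d4, d6}
… ∩ ⟦beside d3⟧ = {d1, d4, d6} ∩ {d1, d2, d3, d5, d7, d8, d9} = {d1}
So ⟦jar which broke beside d3⟧ = {d1}.

{d1}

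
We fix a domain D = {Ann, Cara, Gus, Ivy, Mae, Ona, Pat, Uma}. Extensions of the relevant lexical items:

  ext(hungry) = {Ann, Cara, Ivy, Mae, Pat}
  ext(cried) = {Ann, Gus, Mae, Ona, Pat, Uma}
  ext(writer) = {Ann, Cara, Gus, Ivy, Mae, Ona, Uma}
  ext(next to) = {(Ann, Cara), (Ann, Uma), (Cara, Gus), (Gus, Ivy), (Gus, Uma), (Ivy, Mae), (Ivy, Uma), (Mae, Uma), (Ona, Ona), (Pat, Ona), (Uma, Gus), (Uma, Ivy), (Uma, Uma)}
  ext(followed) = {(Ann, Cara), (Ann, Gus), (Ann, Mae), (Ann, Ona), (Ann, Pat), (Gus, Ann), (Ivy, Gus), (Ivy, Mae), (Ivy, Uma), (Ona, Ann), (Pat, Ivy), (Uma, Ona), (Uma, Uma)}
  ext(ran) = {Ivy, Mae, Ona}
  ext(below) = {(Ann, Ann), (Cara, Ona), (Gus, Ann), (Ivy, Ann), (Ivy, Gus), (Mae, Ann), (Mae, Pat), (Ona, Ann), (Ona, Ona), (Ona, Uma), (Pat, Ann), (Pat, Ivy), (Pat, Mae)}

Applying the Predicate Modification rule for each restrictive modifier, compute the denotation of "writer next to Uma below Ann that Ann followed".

⟦next to Uma⟧ = {x : ⟨x, Uma⟩ ∈ ⟦next to⟧} = {Ann, Gus, Ivy, Mae, Uma}
⟦below Ann⟧ = {x : ⟨x, Ann⟩ ∈ ⟦below⟧} = {Ann, Gus, Ivy, Mae, Ona, Pat}
⟦that Ann followed⟧ = {x : ⟨Ann, x⟩ ∈ ⟦followed⟧} = {Cara, Gus, Mae, Ona, Pat}
⟦writer⟧ = {Ann, Cara, Gus, Ivy, Mae, Ona, Uma}
… ∩ ⟦next to Uma⟧ = {Ann, Cara, Gus, Ivy, Mae, Ona, Uma} ∩ {Ann, Gus, Ivy, Mae, Uma} = {Ann, Gus, Ivy, Mae, Uma}
… ∩ ⟦below Ann⟧ = {Ann, Gus, Ivy, Mae, Uma} ∩ {Ann, Gus, Ivy, Mae, Ona, Pat} = {Ann, Gus, Ivy, Mae}
… ∩ ⟦that Ann followed⟧ = {Ann, Gus, Ivy, Mae} ∩ {Cara, Gus, Mae, Ona, Pat} = {Gus, Mae}
So ⟦writer next to Uma below Ann that Ann followed⟧ = {Gus, Mae}.

{Gus, Mae}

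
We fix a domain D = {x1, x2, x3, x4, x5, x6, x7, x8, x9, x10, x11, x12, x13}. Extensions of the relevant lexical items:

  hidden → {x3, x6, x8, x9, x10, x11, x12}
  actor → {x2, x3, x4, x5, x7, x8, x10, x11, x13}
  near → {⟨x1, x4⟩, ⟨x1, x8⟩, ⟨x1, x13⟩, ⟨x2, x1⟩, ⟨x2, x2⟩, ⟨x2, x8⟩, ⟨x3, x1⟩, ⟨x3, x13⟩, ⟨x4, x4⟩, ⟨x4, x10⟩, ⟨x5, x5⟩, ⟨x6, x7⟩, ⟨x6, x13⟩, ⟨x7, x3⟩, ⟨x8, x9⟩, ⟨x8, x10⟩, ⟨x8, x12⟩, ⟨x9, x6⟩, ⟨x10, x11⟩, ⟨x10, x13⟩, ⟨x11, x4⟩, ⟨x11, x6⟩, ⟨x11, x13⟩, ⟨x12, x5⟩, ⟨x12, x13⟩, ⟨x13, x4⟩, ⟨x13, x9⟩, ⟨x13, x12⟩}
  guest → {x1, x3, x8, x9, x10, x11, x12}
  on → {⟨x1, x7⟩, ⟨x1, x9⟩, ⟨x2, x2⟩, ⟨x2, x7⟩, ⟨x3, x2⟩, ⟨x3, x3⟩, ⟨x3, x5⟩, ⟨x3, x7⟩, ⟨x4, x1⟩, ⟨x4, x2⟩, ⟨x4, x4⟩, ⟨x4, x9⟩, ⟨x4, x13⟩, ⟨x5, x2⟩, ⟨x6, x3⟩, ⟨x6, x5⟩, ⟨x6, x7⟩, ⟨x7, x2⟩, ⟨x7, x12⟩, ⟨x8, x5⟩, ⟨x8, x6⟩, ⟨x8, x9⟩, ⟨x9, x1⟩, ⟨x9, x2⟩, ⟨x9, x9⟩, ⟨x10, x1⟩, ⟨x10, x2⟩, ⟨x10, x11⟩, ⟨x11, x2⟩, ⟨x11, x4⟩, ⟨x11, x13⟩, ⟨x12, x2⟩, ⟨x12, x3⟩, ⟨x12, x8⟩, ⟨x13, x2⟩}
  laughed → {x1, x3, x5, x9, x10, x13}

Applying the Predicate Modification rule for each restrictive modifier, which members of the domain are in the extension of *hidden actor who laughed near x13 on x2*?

{x3, x10}

⟦who laughed⟧ = ⟦laughed⟧ = {x1, x3, x5, x9, x10, x13}
⟦near x13⟧ = {x : ⟨x, x13⟩ ∈ ⟦near⟧} = {x1, x3, x6, x10, x11, x12}
⟦on x2⟧ = {x : ⟨x, x2⟩ ∈ ⟦on⟧} = {x2, x3, x4, x5, x7, x9, x10, x11, x12, x13}
⟦actor⟧ = {x2, x3, x4, x5, x7, x8, x10, x11, x13}
… ∩ ⟦who laughed⟧ = {x2, x3, x4, x5, x7, x8, x10, x11, x13} ∩ {x1, x3, x5, x9, x10, x13} = {x3, x5, x10, x13}
… ∩ ⟦near x13⟧ = {x3, x5, x10, x13} ∩ {x1, x3, x6, x10, x11, x12} = {x3, x10}
… ∩ ⟦on x2⟧ = {x3, x10} ∩ {x2, x3, x4, x5, x7, x9, x10, x11, x12, x13} = {x3, x10}
… ∩ ⟦hidden⟧ = {x3, x10} ∩ {x3, x6, x8, x9, x10, x11, x12} = {x3, x10}
So ⟦hidden actor who laughed near x13 on x2⟧ = {x3, x10}.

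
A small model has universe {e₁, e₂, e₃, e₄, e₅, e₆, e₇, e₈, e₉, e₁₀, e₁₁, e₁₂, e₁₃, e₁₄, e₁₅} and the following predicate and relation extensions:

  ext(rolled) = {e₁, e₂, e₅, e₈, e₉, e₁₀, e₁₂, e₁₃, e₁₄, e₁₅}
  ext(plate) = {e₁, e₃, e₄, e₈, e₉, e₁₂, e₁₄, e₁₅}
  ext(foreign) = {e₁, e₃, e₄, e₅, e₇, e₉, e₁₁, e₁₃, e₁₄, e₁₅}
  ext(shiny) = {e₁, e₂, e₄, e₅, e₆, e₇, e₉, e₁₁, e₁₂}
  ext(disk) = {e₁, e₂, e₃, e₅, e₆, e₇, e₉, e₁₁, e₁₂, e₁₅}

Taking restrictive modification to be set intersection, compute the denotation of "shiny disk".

{e₁, e₂, e₅, e₆, e₇, e₉, e₁₁, e₁₂}

⟦disk⟧ = {e₁, e₂, e₃, e₅, e₆, e₇, e₉, e₁₁, e₁₂, e₁₅}
… ∩ ⟦shiny⟧ = {e₁, e₂, e₃, e₅, e₆, e₇, e₉, e₁₁, e₁₂, e₁₅} ∩ {e₁, e₂, e₄, e₅, e₆, e₇, e₉, e₁₁, e₁₂} = {e₁, e₂, e₅, e₆, e₇, e₉, e₁₁, e₁₂}
So ⟦shiny disk⟧ = {e₁, e₂, e₅, e₆, e₇, e₉, e₁₁, e₁₂}.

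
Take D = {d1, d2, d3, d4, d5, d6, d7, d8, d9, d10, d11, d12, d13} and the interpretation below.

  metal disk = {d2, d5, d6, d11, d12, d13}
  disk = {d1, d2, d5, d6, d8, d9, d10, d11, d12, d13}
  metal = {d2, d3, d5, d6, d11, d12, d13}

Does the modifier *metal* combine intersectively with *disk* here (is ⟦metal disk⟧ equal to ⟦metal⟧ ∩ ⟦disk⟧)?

yes

⟦metal⟧ ∩ ⟦disk⟧ = {d2, d3, d5, d6, d11, d12, d13} ∩ {d1, d2, d5, d6, d8, d9, d10, d11, d12, d13} = {d2, d5, d6, d11, d12, d13}
Observed ⟦metal disk⟧ = {d2, d5, d6, d11, d12, d13}.
These coincide, so the modifier is intersective here.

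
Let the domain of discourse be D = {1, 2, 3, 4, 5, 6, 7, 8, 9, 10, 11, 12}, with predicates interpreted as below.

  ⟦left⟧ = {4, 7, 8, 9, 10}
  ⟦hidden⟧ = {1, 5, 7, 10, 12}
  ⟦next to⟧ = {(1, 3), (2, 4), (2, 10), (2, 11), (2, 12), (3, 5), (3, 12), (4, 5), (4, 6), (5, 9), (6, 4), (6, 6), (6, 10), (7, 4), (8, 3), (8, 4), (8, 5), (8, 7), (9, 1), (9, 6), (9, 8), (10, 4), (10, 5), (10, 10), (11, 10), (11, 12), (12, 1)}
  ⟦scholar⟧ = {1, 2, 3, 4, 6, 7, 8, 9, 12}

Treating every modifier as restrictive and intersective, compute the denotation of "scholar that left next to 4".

{7, 8}

⟦that left⟧ = ⟦left⟧ = {4, 7, 8, 9, 10}
⟦next to 4⟧ = {x : ⟨x, 4⟩ ∈ ⟦next to⟧} = {2, 6, 7, 8, 10}
⟦scholar⟧ = {1, 2, 3, 4, 6, 7, 8, 9, 12}
… ∩ ⟦that left⟧ = {1, 2, 3, 4, 6, 7, 8, 9, 12} ∩ {4, 7, 8, 9, 10} = {4, 7, 8, 9}
… ∩ ⟦next to 4⟧ = {4, 7, 8, 9} ∩ {2, 6, 7, 8, 10} = {7, 8}
So ⟦scholar that left next to 4⟧ = {7, 8}.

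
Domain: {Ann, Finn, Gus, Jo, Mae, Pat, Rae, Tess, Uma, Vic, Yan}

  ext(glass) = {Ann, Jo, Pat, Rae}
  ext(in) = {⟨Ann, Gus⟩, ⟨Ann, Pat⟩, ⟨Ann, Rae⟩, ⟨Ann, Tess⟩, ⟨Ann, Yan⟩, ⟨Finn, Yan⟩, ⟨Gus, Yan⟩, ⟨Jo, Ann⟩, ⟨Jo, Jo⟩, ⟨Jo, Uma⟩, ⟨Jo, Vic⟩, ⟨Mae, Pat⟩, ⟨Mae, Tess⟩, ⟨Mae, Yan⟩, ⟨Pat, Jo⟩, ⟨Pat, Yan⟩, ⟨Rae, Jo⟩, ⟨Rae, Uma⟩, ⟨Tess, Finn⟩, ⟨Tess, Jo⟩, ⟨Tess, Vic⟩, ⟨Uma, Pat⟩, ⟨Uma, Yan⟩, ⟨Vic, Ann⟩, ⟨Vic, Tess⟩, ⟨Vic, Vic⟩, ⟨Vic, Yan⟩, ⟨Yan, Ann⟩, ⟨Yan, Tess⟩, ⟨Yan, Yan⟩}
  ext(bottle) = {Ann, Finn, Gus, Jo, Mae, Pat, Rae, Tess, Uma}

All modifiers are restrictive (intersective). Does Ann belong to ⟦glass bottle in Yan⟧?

⟦in Yan⟧ = {x : ⟨x, Yan⟩ ∈ ⟦in⟧} = {Ann, Finn, Gus, Mae, Pat, Uma, Vic, Yan}
⟦bottle⟧ = {Ann, Finn, Gus, Jo, Mae, Pat, Rae, Tess, Uma}
… ∩ ⟦in Yan⟧ = {Ann, Finn, Gus, Jo, Mae, Pat, Rae, Tess, Uma} ∩ {Ann, Finn, Gus, Mae, Pat, Uma, Vic, Yan} = {Ann, Finn, Gus, Mae, Pat, Uma}
… ∩ ⟦glass⟧ = {Ann, Finn, Gus, Mae, Pat, Uma} ∩ {Ann, Jo, Pat, Rae} = {Ann, Pat}
⟦glass bottle in Yan⟧ = {Ann, Pat}; Ann ∈ this set.

yes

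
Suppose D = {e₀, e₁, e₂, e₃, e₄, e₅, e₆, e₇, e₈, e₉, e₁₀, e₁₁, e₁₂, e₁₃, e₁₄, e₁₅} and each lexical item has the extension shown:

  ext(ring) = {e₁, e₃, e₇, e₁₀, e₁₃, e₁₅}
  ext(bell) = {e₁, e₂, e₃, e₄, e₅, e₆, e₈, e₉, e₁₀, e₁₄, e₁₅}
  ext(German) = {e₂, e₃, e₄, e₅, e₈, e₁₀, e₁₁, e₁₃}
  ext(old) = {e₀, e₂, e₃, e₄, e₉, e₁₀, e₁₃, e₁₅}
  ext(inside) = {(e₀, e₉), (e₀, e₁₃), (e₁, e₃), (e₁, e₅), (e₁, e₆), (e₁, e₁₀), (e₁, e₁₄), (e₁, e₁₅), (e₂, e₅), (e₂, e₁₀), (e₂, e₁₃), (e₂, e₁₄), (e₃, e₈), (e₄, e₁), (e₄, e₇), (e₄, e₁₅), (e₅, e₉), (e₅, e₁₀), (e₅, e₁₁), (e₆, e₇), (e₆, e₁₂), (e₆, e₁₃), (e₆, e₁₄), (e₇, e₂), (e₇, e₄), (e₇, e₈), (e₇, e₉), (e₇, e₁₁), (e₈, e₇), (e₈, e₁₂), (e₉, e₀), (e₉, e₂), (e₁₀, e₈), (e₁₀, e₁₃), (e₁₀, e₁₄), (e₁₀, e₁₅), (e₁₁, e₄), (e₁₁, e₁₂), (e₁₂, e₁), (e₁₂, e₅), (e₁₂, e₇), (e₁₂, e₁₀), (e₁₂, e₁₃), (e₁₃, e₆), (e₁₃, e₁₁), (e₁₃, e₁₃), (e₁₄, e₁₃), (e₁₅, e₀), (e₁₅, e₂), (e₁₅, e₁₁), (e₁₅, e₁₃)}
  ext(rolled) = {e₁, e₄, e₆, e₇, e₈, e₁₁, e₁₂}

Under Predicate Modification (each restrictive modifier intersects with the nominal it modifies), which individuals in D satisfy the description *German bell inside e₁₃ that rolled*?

⟦inside e₁₃⟧ = {x : ⟨x, e₁₃⟩ ∈ ⟦inside⟧} = {e₀, e₂, e₆, e₁₀, e₁₂, e₁₃, e₁₄, e₁₅}
⟦that rolled⟧ = ⟦rolled⟧ = {e₁, e₄, e₆, e₇, e₈, e₁₁, e₁₂}
⟦bell⟧ = {e₁, e₂, e₃, e₄, e₅, e₆, e₈, e₉, e₁₀, e₁₄, e₁₅}
… ∩ ⟦inside e₁₃⟧ = {e₁, e₂, e₃, e₄, e₅, e₆, e₈, e₉, e₁₀, e₁₄, e₁₅} ∩ {e₀, e₂, e₆, e₁₀, e₁₂, e₁₃, e₁₄, e₁₅} = {e₂, e₆, e₁₀, e₁₄, e₁₅}
… ∩ ⟦that rolled⟧ = {e₂, e₆, e₁₀, e₁₄, e₁₅} ∩ {e₁, e₄, e₆, e₇, e₈, e₁₁, e₁₂} = {e₆}
… ∩ ⟦German⟧ = {e₆} ∩ {e₂, e₃, e₄, e₅, e₈, e₁₀, e₁₁, e₁₃} = ∅
So ⟦German bell inside e₁₃ that rolled⟧ = ∅.

∅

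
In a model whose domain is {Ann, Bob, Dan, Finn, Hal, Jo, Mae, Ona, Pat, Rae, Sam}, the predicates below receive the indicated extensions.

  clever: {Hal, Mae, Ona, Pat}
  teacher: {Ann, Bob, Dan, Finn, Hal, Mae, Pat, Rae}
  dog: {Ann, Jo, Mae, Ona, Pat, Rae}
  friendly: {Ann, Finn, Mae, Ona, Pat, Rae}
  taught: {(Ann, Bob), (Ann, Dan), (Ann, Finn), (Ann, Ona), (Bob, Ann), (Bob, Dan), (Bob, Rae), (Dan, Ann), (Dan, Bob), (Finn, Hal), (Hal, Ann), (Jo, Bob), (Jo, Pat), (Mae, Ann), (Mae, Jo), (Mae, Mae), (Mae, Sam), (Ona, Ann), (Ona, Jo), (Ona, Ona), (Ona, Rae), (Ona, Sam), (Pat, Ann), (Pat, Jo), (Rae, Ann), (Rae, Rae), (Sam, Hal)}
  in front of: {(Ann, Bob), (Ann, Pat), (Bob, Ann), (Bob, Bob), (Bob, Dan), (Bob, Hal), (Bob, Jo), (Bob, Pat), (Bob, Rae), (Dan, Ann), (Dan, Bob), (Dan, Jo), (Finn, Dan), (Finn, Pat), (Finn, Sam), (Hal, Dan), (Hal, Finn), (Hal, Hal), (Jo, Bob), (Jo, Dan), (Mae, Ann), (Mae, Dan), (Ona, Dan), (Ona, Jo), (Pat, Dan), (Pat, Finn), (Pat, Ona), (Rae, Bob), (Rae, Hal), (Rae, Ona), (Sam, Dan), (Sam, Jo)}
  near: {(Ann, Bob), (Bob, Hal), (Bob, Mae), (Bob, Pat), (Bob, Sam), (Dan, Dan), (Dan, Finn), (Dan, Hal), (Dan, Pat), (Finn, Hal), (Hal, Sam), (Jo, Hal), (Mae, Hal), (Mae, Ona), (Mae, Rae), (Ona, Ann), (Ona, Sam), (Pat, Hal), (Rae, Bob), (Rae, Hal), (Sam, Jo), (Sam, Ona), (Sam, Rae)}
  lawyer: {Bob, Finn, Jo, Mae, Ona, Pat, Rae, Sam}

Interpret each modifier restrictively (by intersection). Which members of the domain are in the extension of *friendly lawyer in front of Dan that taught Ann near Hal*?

⟦in front of Dan⟧ = {x : ⟨x, Dan⟩ ∈ ⟦in front of⟧} = {Bob, Finn, Hal, Jo, Mae, Ona, Pat, Sam}
⟦that taught Ann⟧ = {x : ⟨x, Ann⟩ ∈ ⟦taught⟧} = {Bob, Dan, Hal, Mae, Ona, Pat, Rae}
⟦near Hal⟧ = {x : ⟨x, Hal⟩ ∈ ⟦near⟧} = {Bob, Dan, Finn, Jo, Mae, Pat, Rae}
⟦lawyer⟧ = {Bob, Finn, Jo, Mae, Ona, Pat, Rae, Sam}
… ∩ ⟦in front of Dan⟧ = {Bob, Finn, Jo, Mae, Ona, Pat, Rae, Sam} ∩ {Bob, Finn, Hal, Jo, Mae, Ona, Pat, Sam} = {Bob, Finn, Jo, Mae, Ona, Pat, Sam}
… ∩ ⟦that taught Ann⟧ = {Bob, Finn, Jo, Mae, Ona, Pat, Sam} ∩ {Bob, Dan, Hal, Mae, Ona, Pat, Rae} = {Bob, Mae, Ona, Pat}
… ∩ ⟦near Hal⟧ = {Bob, Mae, Ona, Pat} ∩ {Bob, Dan, Finn, Jo, Mae, Pat, Rae} = {Bob, Mae, Pat}
… ∩ ⟦friendly⟧ = {Bob, Mae, Pat} ∩ {Ann, Finn, Mae, Ona, Pat, Rae} = {Mae, Pat}
So ⟦friendly lawyer in front of Dan that taught Ann near Hal⟧ = {Mae, Pat}.

{Mae, Pat}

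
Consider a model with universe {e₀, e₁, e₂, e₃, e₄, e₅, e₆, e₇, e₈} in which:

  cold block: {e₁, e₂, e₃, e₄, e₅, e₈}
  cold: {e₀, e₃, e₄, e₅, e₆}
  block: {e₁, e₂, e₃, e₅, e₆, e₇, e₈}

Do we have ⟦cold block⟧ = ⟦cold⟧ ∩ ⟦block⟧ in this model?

no

⟦cold⟧ ∩ ⟦block⟧ = {e₀, e₃, e₄, e₅, e₆} ∩ {e₁, e₂, e₃, e₅, e₆, e₇, e₈} = {e₃, e₅, e₆}
Observed ⟦cold block⟧ = {e₁, e₂, e₃, e₄, e₅, e₈}.
These differ, so the modifier is not intersective in this model.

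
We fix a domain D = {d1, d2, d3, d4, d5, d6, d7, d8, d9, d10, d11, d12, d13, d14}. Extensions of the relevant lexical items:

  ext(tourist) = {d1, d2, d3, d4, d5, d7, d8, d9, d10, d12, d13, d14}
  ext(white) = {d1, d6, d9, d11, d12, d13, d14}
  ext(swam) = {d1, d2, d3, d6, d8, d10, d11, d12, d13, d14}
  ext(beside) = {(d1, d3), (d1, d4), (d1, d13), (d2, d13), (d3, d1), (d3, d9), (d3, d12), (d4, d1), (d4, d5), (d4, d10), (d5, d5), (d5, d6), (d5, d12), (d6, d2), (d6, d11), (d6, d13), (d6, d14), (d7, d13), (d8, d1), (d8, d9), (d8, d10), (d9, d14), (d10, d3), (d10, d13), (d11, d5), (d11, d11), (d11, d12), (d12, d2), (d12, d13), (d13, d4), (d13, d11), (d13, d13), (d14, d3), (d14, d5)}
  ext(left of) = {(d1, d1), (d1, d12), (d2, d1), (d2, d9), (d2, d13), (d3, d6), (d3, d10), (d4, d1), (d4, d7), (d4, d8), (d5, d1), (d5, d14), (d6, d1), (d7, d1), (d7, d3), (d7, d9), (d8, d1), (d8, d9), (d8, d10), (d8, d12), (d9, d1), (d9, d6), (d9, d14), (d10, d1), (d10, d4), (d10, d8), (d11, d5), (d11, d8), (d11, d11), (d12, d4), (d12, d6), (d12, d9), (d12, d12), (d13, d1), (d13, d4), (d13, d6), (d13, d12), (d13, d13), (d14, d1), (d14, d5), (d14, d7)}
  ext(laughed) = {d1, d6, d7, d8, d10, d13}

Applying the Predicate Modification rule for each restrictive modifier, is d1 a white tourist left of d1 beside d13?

⟦left of d1⟧ = {x : ⟨x, d1⟩ ∈ ⟦left of⟧} = {d1, d2, d4, d5, d6, d7, d8, d9, d10, d13, d14}
⟦beside d13⟧ = {x : ⟨x, d13⟩ ∈ ⟦beside⟧} = {d1, d2, d6, d7, d10, d12, d13}
⟦tourist⟧ = {d1, d2, d3, d4, d5, d7, d8, d9, d10, d12, d13, d14}
… ∩ ⟦left of d1⟧ = {d1, d2, d3, d4, d5, d7, d8, d9, d10, d12, d13, d14} ∩ {d1, d2, d4, d5, d6, d7, d8, d9, d10, d13, d14} = {d1, d2, d4, d5, d7, d8, d9, d10, d13, d14}
… ∩ ⟦beside d13⟧ = {d1, d2, d4, d5, d7, d8, d9, d10, d13, d14} ∩ {d1, d2, d6, d7, d10, d12, d13} = {d1, d2, d7, d10, d13}
… ∩ ⟦white⟧ = {d1, d2, d7, d10, d13} ∩ {d1, d6, d9, d11, d12, d13, d14} = {d1, d13}
⟦white tourist left of d1 beside d13⟧ = {d1, d13}; d1 ∈ this set.

yes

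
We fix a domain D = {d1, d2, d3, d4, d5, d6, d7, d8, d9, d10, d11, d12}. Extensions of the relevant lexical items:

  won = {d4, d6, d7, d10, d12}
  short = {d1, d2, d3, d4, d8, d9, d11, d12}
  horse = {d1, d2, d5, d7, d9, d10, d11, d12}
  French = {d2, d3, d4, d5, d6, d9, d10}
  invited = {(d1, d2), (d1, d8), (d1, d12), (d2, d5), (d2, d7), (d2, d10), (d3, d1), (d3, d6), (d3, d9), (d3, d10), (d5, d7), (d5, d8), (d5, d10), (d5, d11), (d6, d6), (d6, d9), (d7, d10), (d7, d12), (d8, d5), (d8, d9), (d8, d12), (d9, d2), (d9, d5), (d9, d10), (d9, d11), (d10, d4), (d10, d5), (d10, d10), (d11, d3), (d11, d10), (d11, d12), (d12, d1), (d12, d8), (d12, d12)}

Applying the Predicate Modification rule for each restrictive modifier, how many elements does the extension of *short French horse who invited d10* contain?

2

⟦who invited d10⟧ = {x : ⟨x, d10⟩ ∈ ⟦invited⟧} = {d2, d3, d5, d7, d9, d10, d11}
⟦horse⟧ = {d1, d2, d5, d7, d9, d10, d11, d12}
… ∩ ⟦who invited d10⟧ = {d1, d2, d5, d7, d9, d10, d11, d12} ∩ {d2, d3, d5, d7, d9, d10, d11} = {d2, d5, d7, d9, d10, d11}
… ∩ ⟦short⟧ = {d2, d5, d7, d9, d10, d11} ∩ {d1, d2, d3, d4, d8, d9, d11, d12} = {d2, d9, d11}
… ∩ ⟦French⟧ = {d2, d9, d11} ∩ {d2, d3, d4, d5, d6, d9, d10} = {d2, d9}
⟦short French horse who invited d10⟧ = {d2, d9}, so the cardinality is 2.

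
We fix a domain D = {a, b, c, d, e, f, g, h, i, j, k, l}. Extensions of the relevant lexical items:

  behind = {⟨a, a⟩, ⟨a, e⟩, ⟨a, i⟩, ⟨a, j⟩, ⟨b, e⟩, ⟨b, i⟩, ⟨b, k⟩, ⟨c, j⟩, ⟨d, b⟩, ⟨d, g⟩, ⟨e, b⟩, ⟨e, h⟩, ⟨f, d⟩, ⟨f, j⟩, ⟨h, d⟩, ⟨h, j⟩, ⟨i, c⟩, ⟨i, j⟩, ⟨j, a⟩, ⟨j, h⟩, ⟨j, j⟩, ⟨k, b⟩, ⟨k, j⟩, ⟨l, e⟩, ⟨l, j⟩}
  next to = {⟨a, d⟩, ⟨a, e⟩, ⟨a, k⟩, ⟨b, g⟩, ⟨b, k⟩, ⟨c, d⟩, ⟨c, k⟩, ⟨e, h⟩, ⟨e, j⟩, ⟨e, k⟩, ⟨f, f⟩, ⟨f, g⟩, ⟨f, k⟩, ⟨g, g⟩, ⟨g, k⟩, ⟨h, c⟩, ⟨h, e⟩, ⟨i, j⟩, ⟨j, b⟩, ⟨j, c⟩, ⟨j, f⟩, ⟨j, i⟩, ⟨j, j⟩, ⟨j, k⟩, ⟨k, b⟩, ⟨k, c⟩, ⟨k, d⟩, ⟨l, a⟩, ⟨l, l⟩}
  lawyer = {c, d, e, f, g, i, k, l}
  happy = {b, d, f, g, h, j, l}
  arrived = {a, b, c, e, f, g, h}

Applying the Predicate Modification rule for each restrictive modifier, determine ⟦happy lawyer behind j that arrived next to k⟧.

{f}

⟦behind j⟧ = {x : ⟨x, j⟩ ∈ ⟦behind⟧} = {a, c, f, h, i, j, k, l}
⟦that arrived⟧ = ⟦arrived⟧ = {a, b, c, e, f, g, h}
⟦next to k⟧ = {x : ⟨x, k⟩ ∈ ⟦next to⟧} = {a, b, c, e, f, g, j}
⟦lawyer⟧ = {c, d, e, f, g, i, k, l}
… ∩ ⟦behind j⟧ = {c, d, e, f, g, i, k, l} ∩ {a, c, f, h, i, j, k, l} = {c, f, i, k, l}
… ∩ ⟦that arrived⟧ = {c, f, i, k, l} ∩ {a, b, c, e, f, g, h} = {c, f}
… ∩ ⟦next to k⟧ = {c, f} ∩ {a, b, c, e, f, g, j} = {c, f}
… ∩ ⟦happy⟧ = {c, f} ∩ {b, d, f, g, h, j, l} = {f}
So ⟦happy lawyer behind j that arrived next to k⟧ = {f}.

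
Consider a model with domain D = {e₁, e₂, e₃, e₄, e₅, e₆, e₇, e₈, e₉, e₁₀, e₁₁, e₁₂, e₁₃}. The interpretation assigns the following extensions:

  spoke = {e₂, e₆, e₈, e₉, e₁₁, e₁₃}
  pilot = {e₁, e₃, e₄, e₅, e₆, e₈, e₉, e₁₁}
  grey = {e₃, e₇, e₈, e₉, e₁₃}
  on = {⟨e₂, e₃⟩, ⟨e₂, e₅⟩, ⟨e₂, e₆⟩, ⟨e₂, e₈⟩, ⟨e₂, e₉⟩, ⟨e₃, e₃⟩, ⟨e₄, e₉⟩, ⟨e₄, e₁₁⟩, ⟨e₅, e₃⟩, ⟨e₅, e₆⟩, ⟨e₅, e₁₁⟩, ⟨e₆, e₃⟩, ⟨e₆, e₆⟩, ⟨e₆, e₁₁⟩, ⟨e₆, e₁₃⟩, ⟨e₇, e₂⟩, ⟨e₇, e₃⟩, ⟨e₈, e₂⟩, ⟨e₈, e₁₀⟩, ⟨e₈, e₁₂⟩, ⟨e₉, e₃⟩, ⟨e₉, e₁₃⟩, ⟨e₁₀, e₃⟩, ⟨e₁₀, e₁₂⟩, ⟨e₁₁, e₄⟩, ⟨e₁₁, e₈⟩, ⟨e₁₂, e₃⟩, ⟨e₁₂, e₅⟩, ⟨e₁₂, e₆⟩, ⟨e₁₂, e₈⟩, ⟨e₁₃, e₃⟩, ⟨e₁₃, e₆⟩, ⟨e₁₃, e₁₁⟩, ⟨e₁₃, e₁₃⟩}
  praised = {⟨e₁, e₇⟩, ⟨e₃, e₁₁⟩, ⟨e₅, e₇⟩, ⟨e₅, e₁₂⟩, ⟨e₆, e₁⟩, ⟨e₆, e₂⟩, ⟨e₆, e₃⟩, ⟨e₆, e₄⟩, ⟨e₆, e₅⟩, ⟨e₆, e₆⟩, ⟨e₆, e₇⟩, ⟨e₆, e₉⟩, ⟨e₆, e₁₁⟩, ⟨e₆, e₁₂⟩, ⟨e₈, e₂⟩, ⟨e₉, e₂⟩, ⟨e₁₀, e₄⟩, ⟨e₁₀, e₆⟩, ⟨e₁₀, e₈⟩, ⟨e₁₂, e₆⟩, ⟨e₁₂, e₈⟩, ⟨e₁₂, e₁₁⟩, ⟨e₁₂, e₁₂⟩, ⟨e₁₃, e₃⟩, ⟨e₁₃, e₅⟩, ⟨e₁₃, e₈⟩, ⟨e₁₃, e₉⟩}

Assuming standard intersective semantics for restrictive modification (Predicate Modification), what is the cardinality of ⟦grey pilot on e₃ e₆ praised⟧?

2

⟦on e₃⟧ = {x : ⟨x, e₃⟩ ∈ ⟦on⟧} = {e₂, e₃, e₅, e₆, e₇, e₉, e₁₀, e₁₂, e₁₃}
⟦e₆ praised⟧ = {x : ⟨e₆, x⟩ ∈ ⟦praised⟧} = {e₁, e₂, e₃, e₄, e₅, e₆, e₇, e₉, e₁₁, e₁₂}
⟦pilot⟧ = {e₁, e₃, e₄, e₅, e₆, e₈, e₉, e₁₁}
… ∩ ⟦on e₃⟧ = {e₁, e₃, e₄, e₅, e₆, e₈, e₉, e₁₁} ∩ {e₂, e₃, e₅, e₆, e₇, e₉, e₁₀, e₁₂, e₁₃} = {e₃, e₅, e₆, e₉}
… ∩ ⟦e₆ praised⟧ = {e₃, e₅, e₆, e₉} ∩ {e₁, e₂, e₃, e₄, e₅, e₆, e₇, e₉, e₁₁, e₁₂} = {e₃, e₅, e₆, e₉}
… ∩ ⟦grey⟧ = {e₃, e₅, e₆, e₉} ∩ {e₃, e₇, e₈, e₉, e₁₃} = {e₃, e₉}
⟦grey pilot on e₃ e₆ praised⟧ = {e₃, e₉}, so the cardinality is 2.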